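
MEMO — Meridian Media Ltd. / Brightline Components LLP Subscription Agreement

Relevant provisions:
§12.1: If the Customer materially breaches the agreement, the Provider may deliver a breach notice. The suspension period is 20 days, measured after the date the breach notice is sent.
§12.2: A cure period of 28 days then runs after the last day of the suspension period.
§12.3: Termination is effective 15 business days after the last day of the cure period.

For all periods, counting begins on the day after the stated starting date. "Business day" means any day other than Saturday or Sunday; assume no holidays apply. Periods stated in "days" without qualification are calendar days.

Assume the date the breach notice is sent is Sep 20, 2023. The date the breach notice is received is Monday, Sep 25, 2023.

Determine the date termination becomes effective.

Nov 28, 2023

The last day of the suspension period: Sep 20, 2023 + 20 days = Oct 10, 2023.
The last day of the cure period: 28 calendar days after Oct 10, 2023 is Nov 7, 2023.
The date termination becomes effective: counting 15 business days from Tuesday, Nov 7, 2023 (Nov 8, Nov 9, Nov 10, Nov 13, …, Nov 24, Nov 27, Nov 28, skipping weekends) reaches Tuesday, Nov 28, 2023.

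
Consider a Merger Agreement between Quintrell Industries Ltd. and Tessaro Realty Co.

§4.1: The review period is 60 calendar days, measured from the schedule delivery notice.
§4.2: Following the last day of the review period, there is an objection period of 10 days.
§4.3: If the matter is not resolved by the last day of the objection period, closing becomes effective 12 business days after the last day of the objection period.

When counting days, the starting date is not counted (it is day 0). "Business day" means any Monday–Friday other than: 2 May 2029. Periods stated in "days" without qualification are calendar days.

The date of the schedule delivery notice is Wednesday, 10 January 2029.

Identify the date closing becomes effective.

6 April 2029

The last day of the review period: 10 January 2029 + 60 days = 11 March 2029.
Adding 10 calendar days to 11 March 2029 gives 21 March 2029, which is the last day of the objection period.
From Wednesday, 21 March 2029, 12 business days (Mar 22, Mar 23, Mar 26, Mar 27, …, Apr 4, Apr 5, Apr 6, skipping weekends) brings us to Friday, 6 April 2029, which is the date closing becomes effective.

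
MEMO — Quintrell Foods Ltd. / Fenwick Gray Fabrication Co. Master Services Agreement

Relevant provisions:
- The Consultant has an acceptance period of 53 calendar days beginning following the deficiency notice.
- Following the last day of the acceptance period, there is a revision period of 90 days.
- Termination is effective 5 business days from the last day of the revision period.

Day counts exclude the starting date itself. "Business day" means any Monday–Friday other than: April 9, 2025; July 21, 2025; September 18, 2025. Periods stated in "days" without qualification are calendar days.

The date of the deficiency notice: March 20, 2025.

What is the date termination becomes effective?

August 15, 2025

The last day of the acceptance period: 53 calendar days after March 20, 2025 is May 12, 2025.
The last day of the revision period: 90 calendar days after May 12, 2025 is August 10, 2025.
From Sunday, August 10, 2025, 5 business days (Aug 11, Aug 12, Aug 13, Aug 14, Aug 15, skipping weekends) brings us to Friday, August 15, 2025, which is the date termination becomes effective.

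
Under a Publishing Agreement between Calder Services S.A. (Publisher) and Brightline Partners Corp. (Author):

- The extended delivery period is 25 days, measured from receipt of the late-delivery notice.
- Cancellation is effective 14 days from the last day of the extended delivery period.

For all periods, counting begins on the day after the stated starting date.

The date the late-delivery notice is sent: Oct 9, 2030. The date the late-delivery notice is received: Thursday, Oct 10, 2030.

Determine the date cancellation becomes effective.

Nov 18, 2030

Adding 25 calendar days to Oct 10, 2030 gives Nov 4, 2030, which is the last day of the extended delivery period.
Adding 14 calendar days to Nov 4, 2030 gives Nov 18, 2030, which is the date cancellation becomes effective.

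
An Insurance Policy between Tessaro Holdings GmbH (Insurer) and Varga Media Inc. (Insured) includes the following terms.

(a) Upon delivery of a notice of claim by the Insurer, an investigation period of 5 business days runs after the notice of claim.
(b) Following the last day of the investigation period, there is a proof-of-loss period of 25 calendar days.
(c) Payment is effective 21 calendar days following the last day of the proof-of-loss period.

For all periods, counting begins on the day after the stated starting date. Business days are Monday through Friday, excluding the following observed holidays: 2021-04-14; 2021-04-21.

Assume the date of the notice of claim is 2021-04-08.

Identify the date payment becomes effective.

2021-06-01

From Thursday, 2021-04-08, 5 business days (Apr 9, Apr 12, Apr 13, Apr 15, Apr 16, skipping weekends and the listed holiday on Apr 14) brings us to Friday, 2021-04-16, which is the last day of the investigation period.
Adding 25 calendar days to 2021-04-16 gives 2021-05-11, which is the last day of the proof-of-loss period.
Adding 21 calendar days to 2021-05-11 gives 2021-06-01, which is the date payment becomes effective.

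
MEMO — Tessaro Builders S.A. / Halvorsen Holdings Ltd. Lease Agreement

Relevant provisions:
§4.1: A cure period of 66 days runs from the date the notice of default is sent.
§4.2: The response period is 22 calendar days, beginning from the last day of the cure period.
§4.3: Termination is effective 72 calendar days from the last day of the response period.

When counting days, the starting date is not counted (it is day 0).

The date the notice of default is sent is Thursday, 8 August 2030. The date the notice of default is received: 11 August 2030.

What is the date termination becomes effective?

The last day of the cure period: 66 calendar days after 8 August 2030 is 13 October 2030.
The last day of the response period: 22 calendar days after 13 October 2030 is 4 November 2030.
The date termination becomes effective: 4 November 2030 + 72 days = 15 January 2031.

15 January 2031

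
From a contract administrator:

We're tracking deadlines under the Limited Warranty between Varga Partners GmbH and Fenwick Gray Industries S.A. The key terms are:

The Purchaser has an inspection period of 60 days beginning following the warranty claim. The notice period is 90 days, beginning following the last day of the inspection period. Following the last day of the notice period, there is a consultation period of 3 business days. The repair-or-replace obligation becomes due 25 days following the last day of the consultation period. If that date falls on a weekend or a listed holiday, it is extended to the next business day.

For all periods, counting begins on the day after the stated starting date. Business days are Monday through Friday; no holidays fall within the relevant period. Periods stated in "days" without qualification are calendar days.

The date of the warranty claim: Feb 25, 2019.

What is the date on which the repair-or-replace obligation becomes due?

Aug 26, 2019

Adding 60 calendar days to Feb 25, 2019 gives Apr 26, 2019, which is the last day of the inspection period.
Adding 90 calendar days to Apr 26, 2019 gives Jul 25, 2019, which is the last day of the notice period.
The last day of the consultation period: counting 3 business days from Thursday, Jul 25, 2019 (Jul 26, Jul 29, Jul 30, skipping weekends) reaches Tuesday, Jul 30, 2019.
Adding 25 calendar days to Jul 30, 2019 gives Aug 24, 2019, which is the date on which the repair-or-replace obligation becomes due. That falls on a Saturday, so it rolls to the next business day, Monday, Aug 26, 2019.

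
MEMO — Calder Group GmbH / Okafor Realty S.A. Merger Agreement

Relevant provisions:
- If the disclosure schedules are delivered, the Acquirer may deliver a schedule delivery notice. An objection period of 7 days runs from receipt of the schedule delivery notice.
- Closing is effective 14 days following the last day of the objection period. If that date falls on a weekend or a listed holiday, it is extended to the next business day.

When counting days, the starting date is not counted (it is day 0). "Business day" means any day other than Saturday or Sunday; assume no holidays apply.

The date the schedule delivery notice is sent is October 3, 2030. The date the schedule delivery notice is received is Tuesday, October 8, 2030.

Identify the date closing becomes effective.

The last day of the objection period: 7 calendar days after October 8, 2030 is October 15, 2030.
The date closing becomes effective: 14 calendar days after October 15, 2030 is October 29, 2030. October 29, 2030 is a Tuesday, so no roll-forward applies.

October 29, 2030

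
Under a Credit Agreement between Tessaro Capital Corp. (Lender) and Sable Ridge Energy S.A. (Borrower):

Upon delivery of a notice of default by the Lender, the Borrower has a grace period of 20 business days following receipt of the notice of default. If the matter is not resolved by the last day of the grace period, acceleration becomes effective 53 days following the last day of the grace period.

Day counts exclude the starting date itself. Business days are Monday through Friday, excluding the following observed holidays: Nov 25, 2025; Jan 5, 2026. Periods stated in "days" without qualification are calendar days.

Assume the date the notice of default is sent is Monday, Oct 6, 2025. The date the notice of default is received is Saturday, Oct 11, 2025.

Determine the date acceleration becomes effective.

Dec 30, 2025

From Saturday, Oct 11, 2025, 20 business days (Oct 13, Oct 14, Oct 15, Oct 16, …, Nov 5, Nov 6, Nov 7, skipping weekends) brings us to Friday, Nov 7, 2025, which is the last day of the grace period.
Adding 53 calendar days to Nov 7, 2025 gives Dec 30, 2025, which is the date acceleration becomes effective.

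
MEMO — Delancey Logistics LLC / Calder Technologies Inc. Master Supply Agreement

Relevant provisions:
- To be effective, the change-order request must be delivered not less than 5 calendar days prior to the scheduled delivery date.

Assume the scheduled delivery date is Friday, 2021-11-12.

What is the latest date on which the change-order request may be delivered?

2021-11-07

2021-11-12 minus 5 days is 2021-11-07.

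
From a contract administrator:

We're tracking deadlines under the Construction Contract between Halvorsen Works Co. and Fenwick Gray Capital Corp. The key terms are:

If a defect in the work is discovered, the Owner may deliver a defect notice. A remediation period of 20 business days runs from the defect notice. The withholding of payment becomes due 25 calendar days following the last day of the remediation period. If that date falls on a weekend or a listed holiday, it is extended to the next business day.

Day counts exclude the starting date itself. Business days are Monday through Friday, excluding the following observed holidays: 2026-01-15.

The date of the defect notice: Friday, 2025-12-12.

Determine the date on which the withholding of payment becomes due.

2026-02-03

The last day of the remediation period: 20 business days after Friday, 2025-12-12, skipping weekends — Dec 15, Dec 16, Dec 17, Dec 18, …, Jan 7, Jan 8, Jan 9 — lands on Friday, 2026-01-09.
The date on which the withholding of payment becomes due: 25 calendar days after 2026-01-09 is 2026-02-03. 2026-02-03 is a Tuesday and is not a listed holiday, so no roll-forward applies.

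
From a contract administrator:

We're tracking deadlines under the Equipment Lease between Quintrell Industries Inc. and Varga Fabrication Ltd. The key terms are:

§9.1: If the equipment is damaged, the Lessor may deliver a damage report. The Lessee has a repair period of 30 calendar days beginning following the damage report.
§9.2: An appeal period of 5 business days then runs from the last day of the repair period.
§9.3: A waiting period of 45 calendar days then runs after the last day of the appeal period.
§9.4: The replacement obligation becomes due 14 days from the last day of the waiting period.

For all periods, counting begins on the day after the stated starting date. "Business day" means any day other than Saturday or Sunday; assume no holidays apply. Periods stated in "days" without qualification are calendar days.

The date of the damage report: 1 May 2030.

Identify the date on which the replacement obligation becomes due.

5 August 2030

Adding 30 calendar days to 1 May 2030 gives 31 May 2030, which is the last day of the repair period.
From Friday, 31 May 2030, 5 business days (Jun 3, Jun 4, Jun 5, Jun 6, Jun 7, skipping weekends) brings us to Friday, 7 June 2030, which is the last day of the appeal period.
The last day of the waiting period: 7 June 2030 + 45 days = 22 July 2030.
The date on which the replacement obligation becomes due: 22 July 2030 + 14 days = 5 August 2030.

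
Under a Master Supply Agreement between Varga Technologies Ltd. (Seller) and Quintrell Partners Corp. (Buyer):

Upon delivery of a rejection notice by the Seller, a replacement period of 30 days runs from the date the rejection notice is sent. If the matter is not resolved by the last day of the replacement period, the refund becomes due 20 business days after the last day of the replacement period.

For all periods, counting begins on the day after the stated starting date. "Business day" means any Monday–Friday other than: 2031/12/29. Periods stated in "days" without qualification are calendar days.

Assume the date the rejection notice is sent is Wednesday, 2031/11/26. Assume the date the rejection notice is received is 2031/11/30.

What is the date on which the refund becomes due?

The last day of the replacement period: 30 calendar days after 2031/11/26 is 2031/12/26.
The date on which the refund becomes due: counting 20 business days from Friday, 2031/12/26 (Dec 30, Dec 31, Jan 1, Jan 2, …, Jan 22, Jan 23, Jan 26, skipping weekends and the listed holiday on Dec 29) reaches Monday, 2032/01/26.

2032/01/26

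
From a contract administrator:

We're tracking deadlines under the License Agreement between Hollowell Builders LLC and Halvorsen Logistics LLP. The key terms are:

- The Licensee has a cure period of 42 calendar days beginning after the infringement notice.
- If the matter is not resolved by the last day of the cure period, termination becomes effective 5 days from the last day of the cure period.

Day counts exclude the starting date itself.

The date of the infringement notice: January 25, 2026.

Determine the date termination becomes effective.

Adding 42 calendar days to January 25, 2026 gives March 8, 2026, which is the last day of the cure period.
The date termination becomes effective: 5 calendar days after March 8, 2026 is March 13, 2026.

March 13, 2026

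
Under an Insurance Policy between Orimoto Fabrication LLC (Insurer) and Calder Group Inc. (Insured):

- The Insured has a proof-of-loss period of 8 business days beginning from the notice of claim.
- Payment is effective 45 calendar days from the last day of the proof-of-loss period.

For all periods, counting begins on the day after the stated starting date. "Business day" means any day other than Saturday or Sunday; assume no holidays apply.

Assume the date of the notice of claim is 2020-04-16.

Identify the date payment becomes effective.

2020-06-12

The last day of the proof-of-loss period: counting 8 business days from Thursday, 2020-04-16 (Apr 17, Apr 20, Apr 21, Apr 22, Apr 23, Apr 24, Apr 27, Apr 28, skipping weekends) reaches Tuesday, 2020-04-28.
Adding 45 calendar days to 2020-04-28 gives 2020-06-12, which is the date payment becomes effective.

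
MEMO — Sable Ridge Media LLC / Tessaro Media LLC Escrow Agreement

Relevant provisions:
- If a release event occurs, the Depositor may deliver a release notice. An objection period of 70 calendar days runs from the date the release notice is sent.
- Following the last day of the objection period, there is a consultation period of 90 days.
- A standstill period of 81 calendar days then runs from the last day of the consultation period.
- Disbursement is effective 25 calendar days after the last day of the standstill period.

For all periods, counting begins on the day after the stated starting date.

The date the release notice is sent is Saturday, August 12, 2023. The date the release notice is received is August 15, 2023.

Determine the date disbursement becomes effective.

May 4, 2024

Adding 70 calendar days to August 12, 2023 gives October 21, 2023, which is the last day of the objection period.
The last day of the consultation period: October 21, 2023 + 90 days = January 19, 2024.
Adding 81 calendar days to January 19, 2024 gives April 9, 2024, which is the last day of the standstill period.
The date disbursement becomes effective: 25 calendar days after April 9, 2024 is May 4, 2024.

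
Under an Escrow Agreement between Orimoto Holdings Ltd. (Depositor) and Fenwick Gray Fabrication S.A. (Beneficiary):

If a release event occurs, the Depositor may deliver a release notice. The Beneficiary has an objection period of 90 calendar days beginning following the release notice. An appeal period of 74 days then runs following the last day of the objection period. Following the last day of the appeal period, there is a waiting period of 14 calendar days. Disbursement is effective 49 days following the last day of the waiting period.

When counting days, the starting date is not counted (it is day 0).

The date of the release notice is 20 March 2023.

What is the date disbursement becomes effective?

2 November 2023

The last day of the objection period: 20 March 2023 + 90 days = 18 June 2023.
The last day of the appeal period: 74 calendar days after 18 June 2023 is 31 August 2023.
The last day of the waiting period: 31 August 2023 + 14 days = 14 September 2023.
The date disbursement becomes effective: 14 September 2023 + 49 days = 2 November 2023.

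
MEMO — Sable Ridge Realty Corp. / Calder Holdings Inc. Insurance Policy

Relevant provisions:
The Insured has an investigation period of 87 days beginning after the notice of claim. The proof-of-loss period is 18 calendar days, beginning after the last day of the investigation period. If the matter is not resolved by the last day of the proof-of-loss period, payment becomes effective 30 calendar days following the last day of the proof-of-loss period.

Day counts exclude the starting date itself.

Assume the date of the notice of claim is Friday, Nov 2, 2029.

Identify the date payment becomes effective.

Mar 17, 2030

The last day of the investigation period: Nov 2, 2029 + 87 days = Jan 28, 2030.
The last day of the proof-of-loss period: 18 calendar days after Jan 28, 2030 is Feb 15, 2030.
Adding 30 calendar days to Feb 15, 2030 gives Mar 17, 2030, which is the date payment becomes effective.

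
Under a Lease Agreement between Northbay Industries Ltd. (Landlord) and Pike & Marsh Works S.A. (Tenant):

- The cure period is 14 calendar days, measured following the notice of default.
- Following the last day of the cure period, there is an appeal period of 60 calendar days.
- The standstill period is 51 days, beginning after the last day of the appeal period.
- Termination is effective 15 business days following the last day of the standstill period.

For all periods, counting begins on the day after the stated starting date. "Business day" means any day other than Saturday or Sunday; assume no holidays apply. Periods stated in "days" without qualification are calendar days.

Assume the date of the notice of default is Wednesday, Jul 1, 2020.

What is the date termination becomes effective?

Nov 24, 2020

Adding 14 calendar days to Jul 1, 2020 gives Jul 15, 2020, which is the last day of the cure period.
The last day of the appeal period: Jul 15, 2020 + 60 days = Sep 13, 2020.
Adding 51 calendar days to Sep 13, 2020 gives Nov 3, 2020, which is the last day of the standstill period.
From Tuesday, Nov 3, 2020, 15 business days (Nov 4, Nov 5, Nov 6, Nov 9, …, Nov 20, Nov 23, Nov 24, skipping weekends) brings us to Tuesday, Nov 24, 2020, which is the date termination becomes effective.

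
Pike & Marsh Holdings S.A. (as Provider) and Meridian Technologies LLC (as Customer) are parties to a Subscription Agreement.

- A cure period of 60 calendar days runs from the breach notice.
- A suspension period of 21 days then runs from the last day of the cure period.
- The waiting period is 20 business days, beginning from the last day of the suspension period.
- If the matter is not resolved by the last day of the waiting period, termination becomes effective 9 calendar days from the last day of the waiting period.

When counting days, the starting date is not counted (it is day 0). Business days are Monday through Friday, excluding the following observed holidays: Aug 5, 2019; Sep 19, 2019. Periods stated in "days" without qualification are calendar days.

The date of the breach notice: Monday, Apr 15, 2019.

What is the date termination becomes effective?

The last day of the cure period: 60 calendar days after Apr 15, 2019 is Jun 14, 2019.
The last day of the suspension period: Jun 14, 2019 + 21 days = Jul 5, 2019.
From Friday, Jul 5, 2019, 20 business days (Jul 8, Jul 9, Jul 10, Jul 11, …, Jul 31, Aug 1, Aug 2, skipping weekends) brings us to Friday, Aug 2, 2019, which is the last day of the waiting period.
The date termination becomes effective: 9 calendar days after Aug 2, 2019 is Aug 11, 2019.

Aug 11, 2019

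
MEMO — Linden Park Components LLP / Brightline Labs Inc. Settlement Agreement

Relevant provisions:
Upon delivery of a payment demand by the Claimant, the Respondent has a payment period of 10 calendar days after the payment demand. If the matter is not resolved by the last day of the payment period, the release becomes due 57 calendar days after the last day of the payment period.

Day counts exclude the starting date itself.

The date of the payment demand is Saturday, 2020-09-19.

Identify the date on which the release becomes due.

The last day of the payment period: 2020-09-19 + 10 days = 2020-09-29.
The date on which the release becomes due: 57 calendar days after 2020-09-29 is 2020-11-25.

2020-11-25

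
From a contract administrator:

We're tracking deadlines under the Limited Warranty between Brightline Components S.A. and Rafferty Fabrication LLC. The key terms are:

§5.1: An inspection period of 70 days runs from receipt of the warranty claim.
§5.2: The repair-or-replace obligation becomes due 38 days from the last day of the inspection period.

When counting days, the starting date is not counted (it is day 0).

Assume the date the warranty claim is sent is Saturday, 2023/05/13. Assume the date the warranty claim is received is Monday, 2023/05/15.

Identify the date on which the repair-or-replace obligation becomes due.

2023/08/31

The last day of the inspection period: 70 calendar days after 2023/05/15 is 2023/07/24.
The date on which the repair-or-replace obligation becomes due: 2023/07/24 + 38 days = 2023/08/31.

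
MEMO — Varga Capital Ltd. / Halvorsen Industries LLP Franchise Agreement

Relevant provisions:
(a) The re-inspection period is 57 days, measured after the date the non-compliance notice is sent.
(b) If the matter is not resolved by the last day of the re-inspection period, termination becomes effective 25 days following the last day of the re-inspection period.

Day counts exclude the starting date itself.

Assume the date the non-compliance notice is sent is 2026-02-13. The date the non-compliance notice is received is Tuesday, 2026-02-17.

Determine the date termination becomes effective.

2026-05-06

The last day of the re-inspection period: 2026-02-13 + 57 days = 2026-04-11.
Adding 25 calendar days to 2026-04-11 gives 2026-05-06, which is the date termination becomes effective.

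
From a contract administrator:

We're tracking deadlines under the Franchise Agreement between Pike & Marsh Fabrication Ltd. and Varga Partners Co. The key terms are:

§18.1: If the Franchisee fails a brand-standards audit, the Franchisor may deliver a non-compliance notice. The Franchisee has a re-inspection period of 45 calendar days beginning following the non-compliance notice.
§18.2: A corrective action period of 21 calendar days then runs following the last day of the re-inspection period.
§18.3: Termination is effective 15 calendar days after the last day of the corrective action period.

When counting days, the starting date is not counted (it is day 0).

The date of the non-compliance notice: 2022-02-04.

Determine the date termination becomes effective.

2022-04-26

The last day of the re-inspection period: 2022-02-04 + 45 days = 2022-03-21.
Adding 21 calendar days to 2022-03-21 gives 2022-04-11, which is the last day of the corrective action period.
The date termination becomes effective: 2022-04-11 + 15 days = 2022-04-26.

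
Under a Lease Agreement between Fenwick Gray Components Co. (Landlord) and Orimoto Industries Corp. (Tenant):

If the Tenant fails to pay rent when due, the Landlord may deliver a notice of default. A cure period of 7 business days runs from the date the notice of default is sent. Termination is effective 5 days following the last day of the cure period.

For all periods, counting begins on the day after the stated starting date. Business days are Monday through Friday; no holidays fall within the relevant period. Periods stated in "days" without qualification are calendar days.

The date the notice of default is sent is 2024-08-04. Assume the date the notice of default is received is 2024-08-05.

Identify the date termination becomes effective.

The last day of the cure period: counting 7 business days from Sunday, 2024-08-04 (Aug 5, Aug 6, Aug 7, Aug 8, Aug 9, Aug 12, Aug 13, skipping weekends) reaches Tuesday, 2024-08-13.
Adding 5 calendar days to 2024-08-13 gives 2024-08-18, which is the date termination becomes effective.

2024-08-18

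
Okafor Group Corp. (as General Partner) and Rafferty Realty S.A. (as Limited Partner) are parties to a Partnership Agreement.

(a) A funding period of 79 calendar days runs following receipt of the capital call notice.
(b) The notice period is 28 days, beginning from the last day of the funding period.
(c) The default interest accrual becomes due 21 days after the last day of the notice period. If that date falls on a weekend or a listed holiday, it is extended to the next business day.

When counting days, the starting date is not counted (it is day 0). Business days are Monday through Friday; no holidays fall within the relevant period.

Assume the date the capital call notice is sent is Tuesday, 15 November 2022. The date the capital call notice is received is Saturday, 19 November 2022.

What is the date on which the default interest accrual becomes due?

The last day of the funding period: 79 calendar days after 19 November 2022 is 6 February 2023.
The last day of the notice period: 6 February 2023 + 28 days = 6 March 2023.
The date on which the default interest accrual becomes due: 6 March 2023 + 21 days = 27 March 2023. 27 March 2023 is a Monday, so no roll-forward applies.

27 March 2023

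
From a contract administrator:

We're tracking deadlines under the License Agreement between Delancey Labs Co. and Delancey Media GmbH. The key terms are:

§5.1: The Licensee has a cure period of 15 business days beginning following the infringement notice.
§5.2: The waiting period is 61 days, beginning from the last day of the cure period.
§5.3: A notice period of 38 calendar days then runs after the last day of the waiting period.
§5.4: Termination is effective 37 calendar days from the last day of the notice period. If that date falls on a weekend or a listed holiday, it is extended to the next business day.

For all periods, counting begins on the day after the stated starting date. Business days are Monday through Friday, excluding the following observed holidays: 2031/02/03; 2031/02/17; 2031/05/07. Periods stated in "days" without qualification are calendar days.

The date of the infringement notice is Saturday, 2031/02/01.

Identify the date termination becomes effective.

The last day of the cure period: 15 business days after Saturday, 2031/02/01, skipping weekends and the listed holidays on Feb 3, Feb 17 — Feb 4, Feb 5, Feb 6, Feb 7, …, Feb 21, Feb 24, Feb 25 — lands on Tuesday, 2031/02/25.
The last day of the waiting period: 61 calendar days after 2031/02/25 is 2031/04/27.
The last day of the notice period: 2031/04/27 + 38 days = 2031/06/04.
Adding 37 calendar days to 2031/06/04 gives 2031/07/11, which is the date termination becomes effective. 2031/07/11 is a Friday and is not a listed holiday, so no roll-forward applies.

2031/07/11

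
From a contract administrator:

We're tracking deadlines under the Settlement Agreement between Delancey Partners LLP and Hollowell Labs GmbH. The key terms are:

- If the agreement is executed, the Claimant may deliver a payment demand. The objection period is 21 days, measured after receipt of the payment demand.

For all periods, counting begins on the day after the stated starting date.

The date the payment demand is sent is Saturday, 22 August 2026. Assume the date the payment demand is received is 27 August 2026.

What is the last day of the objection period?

17 September 2026

The last day of the objection period: 27 August 2026 + 21 days = 17 September 2026.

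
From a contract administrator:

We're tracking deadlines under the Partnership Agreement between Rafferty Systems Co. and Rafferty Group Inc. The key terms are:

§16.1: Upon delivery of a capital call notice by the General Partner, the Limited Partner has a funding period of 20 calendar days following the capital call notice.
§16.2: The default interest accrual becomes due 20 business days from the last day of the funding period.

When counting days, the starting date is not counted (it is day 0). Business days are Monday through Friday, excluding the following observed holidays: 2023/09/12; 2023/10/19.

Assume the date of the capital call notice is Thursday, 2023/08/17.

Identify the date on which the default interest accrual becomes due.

The last day of the funding period: 2023/08/17 + 20 days = 2023/09/06.
From Wednesday, 2023/09/06, 20 business days (Sep 7, Sep 8, Sep 11, Sep 13, …, Oct 3, Oct 4, Oct 5, skipping weekends and the listed holiday on Sep 12) brings us to Thursday, 2023/10/05, which is the date on which the default interest accrual becomes due.

2023/10/05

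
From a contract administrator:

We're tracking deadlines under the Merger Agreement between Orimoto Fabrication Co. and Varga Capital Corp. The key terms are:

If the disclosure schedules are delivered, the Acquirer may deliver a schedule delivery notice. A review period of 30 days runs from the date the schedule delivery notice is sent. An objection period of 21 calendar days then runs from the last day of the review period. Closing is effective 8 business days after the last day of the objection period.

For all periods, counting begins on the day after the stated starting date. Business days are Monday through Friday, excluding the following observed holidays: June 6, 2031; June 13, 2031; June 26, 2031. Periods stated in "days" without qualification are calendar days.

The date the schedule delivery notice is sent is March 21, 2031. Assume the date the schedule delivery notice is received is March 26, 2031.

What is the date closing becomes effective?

May 21, 2031

The last day of the review period: 30 calendar days after March 21, 2031 is April 20, 2031.
Adding 21 calendar days to April 20, 2031 gives May 11, 2031, which is the last day of the objection period.
The date closing becomes effective: 8 business days after Sunday, May 11, 2031, skipping weekends — May 12, May 13, May 14, May 15, May 16, May 19, May 20, May 21 — lands on Wednesday, May 21, 2031.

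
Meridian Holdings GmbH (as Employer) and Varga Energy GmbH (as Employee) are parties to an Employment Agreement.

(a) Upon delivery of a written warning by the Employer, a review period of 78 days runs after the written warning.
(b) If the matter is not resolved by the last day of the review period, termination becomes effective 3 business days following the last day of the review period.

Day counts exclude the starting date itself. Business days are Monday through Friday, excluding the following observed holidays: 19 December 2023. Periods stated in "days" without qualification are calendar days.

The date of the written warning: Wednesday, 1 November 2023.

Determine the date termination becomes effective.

23 January 2024

The last day of the review period: 78 calendar days after 1 November 2023 is 18 January 2024.
From Thursday, 18 January 2024, 3 business days (Jan 19, Jan 22, Jan 23, skipping weekends) brings us to Tuesday, 23 January 2024, which is the date termination becomes effective.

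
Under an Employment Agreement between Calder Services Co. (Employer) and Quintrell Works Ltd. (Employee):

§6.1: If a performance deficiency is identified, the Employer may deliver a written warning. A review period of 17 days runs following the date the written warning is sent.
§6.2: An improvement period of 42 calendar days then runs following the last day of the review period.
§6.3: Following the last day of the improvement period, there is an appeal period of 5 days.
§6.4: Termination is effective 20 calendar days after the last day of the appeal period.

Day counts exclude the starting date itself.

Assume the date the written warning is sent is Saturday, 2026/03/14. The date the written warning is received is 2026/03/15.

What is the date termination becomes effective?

2026/06/06

Adding 17 calendar days to 2026/03/14 gives 2026/03/31, which is the last day of the review period.
The last day of the improvement period: 42 calendar days after 2026/03/31 is 2026/05/12.
Adding 5 calendar days to 2026/05/12 gives 2026/05/17, which is the last day of the appeal period.
The date termination becomes effective: 20 calendar days after 2026/05/17 is 2026/06/06.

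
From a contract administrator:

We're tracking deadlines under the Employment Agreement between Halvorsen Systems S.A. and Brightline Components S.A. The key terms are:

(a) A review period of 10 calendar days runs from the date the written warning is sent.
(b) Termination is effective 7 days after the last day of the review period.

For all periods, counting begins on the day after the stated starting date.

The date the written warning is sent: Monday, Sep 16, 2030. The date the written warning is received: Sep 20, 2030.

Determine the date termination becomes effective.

Oct 3, 2030

The last day of the review period: 10 calendar days after Sep 16, 2030 is Sep 26, 2030.
The date termination becomes effective: 7 calendar days after Sep 26, 2030 is Oct 3, 2030.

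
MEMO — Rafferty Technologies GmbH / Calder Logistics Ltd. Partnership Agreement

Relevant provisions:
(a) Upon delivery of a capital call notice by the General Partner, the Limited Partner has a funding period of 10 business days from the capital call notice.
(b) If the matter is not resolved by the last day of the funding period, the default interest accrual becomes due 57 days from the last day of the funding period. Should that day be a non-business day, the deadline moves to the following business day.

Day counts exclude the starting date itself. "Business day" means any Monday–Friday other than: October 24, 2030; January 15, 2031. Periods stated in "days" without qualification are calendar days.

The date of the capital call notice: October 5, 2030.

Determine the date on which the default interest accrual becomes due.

The last day of the funding period: 10 business days after Saturday, October 5, 2030, skipping weekends — Oct 7, Oct 8, Oct 9, Oct 10, Oct 11, Oct 14, Oct 15, Oct 16, Oct 17, Oct 18 — lands on Friday, October 18, 2030.
Adding 57 calendar days to October 18, 2030 gives December 14, 2030, which is the date on which the default interest accrual becomes due. That falls on a Saturday, so it rolls to the next business day, Monday, December 16, 2030.

December 16, 2030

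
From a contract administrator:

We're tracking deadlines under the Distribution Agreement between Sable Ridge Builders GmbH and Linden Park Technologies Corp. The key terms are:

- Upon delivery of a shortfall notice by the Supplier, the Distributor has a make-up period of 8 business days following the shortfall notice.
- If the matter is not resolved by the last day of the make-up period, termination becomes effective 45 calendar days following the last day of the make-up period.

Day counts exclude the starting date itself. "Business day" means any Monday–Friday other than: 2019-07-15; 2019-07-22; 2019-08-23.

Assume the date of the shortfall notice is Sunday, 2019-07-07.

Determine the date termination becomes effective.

The last day of the make-up period: 8 business days after Sunday, 2019-07-07, skipping weekends and the listed holiday on Jul 15 — Jul 8, Jul 9, Jul 10, Jul 11, Jul 12, Jul 16, Jul 17, Jul 18 — lands on Thursday, 2019-07-18.
Adding 45 calendar days to 2019-07-18 gives 2019-09-01, which is the date termination becomes effective.

2019-09-01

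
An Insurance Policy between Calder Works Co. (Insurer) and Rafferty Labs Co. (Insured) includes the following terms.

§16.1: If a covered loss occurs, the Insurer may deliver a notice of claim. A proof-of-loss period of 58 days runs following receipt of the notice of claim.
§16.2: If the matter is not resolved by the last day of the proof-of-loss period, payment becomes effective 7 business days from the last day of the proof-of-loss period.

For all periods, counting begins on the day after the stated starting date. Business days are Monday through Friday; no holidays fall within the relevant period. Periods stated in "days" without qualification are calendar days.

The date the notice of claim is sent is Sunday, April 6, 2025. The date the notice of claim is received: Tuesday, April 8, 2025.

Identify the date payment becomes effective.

The last day of the proof-of-loss period: 58 calendar days after April 8, 2025 is June 5, 2025.
From Thursday, June 5, 2025, 7 business days (Jun 6, Jun 9, Jun 10, Jun 11, Jun 12, Jun 13, Jun 16, skipping weekends) brings us to Monday, June 16, 2025, which is the date payment becomes effective.

June 16, 2025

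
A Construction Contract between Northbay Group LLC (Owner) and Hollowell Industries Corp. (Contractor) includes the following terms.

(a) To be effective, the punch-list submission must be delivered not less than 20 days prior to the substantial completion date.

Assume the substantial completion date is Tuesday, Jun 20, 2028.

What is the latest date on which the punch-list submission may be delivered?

May 31, 2028

Jun 20, 2028 minus 20 days is May 31, 2028.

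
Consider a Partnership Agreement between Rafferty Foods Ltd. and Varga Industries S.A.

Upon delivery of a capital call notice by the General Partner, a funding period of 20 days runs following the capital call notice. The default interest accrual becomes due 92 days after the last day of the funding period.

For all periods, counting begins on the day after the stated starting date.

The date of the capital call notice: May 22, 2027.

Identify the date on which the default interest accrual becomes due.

September 11, 2027

Adding 20 calendar days to May 22, 2027 gives June 11, 2027, which is the last day of the funding period.
The date on which the default interest accrual becomes due: 92 calendar days after June 11, 2027 is September 11, 2027.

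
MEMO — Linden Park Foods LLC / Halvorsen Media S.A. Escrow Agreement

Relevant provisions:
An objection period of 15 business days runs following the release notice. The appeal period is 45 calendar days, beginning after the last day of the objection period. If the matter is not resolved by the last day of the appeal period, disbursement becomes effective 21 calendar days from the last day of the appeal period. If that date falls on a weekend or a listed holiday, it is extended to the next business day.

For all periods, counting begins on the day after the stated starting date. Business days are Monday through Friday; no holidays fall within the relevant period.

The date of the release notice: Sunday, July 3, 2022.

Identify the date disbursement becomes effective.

From Sunday, July 3, 2022, 15 business days (Jul 4, Jul 5, Jul 6, Jul 7, …, Jul 20, Jul 21, Jul 22, skipping weekends) brings us to Friday, July 22, 2022, which is the last day of the objection period.
Adding 45 calendar days to July 22, 2022 gives September 5, 2022, which is the last day of the appeal period.
The date disbursement becomes effective: September 5, 2022 + 21 days = September 26, 2022. September 26, 2022 is a Monday, so no roll-forward applies.

September 26, 2022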